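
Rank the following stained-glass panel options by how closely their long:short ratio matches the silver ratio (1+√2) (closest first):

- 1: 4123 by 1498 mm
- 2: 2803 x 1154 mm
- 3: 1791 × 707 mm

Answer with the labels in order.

1: 4123/1498 ≈ 2.752 → |2.752 − 2.414| = 0.338
2: 2803/1154 ≈ 2.429 → |2.429 − 2.414| = 0.015
3: 1791/707 ≈ 2.533 → |2.533 − 2.414| = 0.119

2, 3, 1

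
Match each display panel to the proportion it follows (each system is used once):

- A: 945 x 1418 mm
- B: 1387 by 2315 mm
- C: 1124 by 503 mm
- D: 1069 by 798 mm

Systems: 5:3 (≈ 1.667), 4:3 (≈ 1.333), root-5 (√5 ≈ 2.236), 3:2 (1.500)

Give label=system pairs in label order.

A=3:2, B=5:3, C=root-5, D=4:3

A = 1418/945 ≈ 1.501 → 3:2 (1.500)
B = 2315/1387 ≈ 1.669 → 5:3 (1.667)
C = 1124/503 ≈ 2.235 → root-5 (2.236)
D = 1069/798 ≈ 1.340 → 4:3 (1.333)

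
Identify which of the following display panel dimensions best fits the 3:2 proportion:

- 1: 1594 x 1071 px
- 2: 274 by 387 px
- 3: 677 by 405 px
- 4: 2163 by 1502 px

Ratios (long/short): 1 ≈ 1.488; 2 ≈ 1.412; 3 ≈ 1.672; 4 ≈ 1.440.
3:2 ≈ 1.500; option 1 is nearest (Δ 0.012).

1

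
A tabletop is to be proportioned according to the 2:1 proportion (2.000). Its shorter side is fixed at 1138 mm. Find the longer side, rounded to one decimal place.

2:1 = 2.00000.
Longer side = 1138 × 2.00000 ≈ 2276.000 → 2276.0 mm.

2276.0 mm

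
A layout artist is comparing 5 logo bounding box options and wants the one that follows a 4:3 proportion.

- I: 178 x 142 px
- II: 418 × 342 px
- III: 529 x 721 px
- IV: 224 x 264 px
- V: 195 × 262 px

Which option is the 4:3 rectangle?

V

Ratios (long/short): I ≈ 1.254; II ≈ 1.222; III ≈ 1.363; IV ≈ 1.179; V ≈ 1.344.
4:3 ≈ 1.333; option V is nearest (Δ 0.011).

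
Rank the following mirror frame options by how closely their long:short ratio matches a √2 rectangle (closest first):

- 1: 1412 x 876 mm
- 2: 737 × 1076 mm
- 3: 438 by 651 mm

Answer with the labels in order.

2, 3, 1

Ratios: 1 = 1412 / 876 ≈ 1.612; 2 = 1076 / 737 ≈ 1.460; 3 = 651 / 438 ≈ 1.486.
|Δ from 1.414|: 1 0.198; 2 0.046; 3 0.072.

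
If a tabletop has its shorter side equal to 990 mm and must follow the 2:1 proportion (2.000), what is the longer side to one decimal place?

2:1 = 2.00000.
Longer side = 990 × 2.00000 ≈ 1980.000 → 1980.0 mm.

1980.0 mm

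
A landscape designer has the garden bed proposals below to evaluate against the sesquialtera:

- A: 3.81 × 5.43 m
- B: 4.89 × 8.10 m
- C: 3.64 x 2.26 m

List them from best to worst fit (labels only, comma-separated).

A: 5.43/3.81 ≈ 1.425 → |1.425 − 1.500| = 0.075
B: 8.10/4.89 ≈ 1.656 → |1.656 − 1.500| = 0.156
C: 3.64/2.26 ≈ 1.611 → |1.611 − 1.500| = 0.111

A, C, B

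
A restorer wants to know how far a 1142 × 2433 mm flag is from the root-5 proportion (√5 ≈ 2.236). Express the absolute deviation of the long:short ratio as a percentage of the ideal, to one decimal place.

4.7%

Ratio = 2433 / 1142 ≈ 2.1305.
Ideal root-5 ≈ 2.2361. |2.1305 − 2.2361| / 2.2361 ≈ 4.72% → 4.7%.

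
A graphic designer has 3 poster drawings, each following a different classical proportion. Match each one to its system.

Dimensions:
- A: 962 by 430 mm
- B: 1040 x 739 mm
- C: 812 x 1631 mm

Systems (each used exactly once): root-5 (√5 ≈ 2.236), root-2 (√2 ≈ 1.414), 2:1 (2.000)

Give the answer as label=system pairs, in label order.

A = 962/430 ≈ 2.237 → root-5 (2.236)
B = 1040/739 ≈ 1.407 → root-2 (1.414)
C = 1631/812 ≈ 2.009 → 2:1 (2.000)

A=root-5, B=root-2, C=2:1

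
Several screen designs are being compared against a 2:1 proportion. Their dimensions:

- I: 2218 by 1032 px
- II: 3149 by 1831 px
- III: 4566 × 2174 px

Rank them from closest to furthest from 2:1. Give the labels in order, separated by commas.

III, I, II

I: 2218/1032 ≈ 2.149 → |2.149 − 2.000| = 0.149
II: 3149/1831 ≈ 1.720 → |1.720 − 2.000| = 0.280
III: 4566/2174 ≈ 2.100 → |2.100 − 2.000| = 0.100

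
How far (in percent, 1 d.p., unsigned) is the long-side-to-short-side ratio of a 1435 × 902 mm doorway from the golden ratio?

Ratio = 1435 / 902 ≈ 1.5909.
Ideal golden ratio ≈ 1.6180. |1.5909 − 1.6180| / 1.6180 ≈ 1.67% → 1.7%.

1.7%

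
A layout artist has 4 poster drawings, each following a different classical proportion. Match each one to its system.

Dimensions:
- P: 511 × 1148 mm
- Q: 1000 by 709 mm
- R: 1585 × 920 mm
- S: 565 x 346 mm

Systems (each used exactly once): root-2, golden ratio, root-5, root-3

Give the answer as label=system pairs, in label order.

Ratios: P ≈ 2.247; Q ≈ 1.410; R ≈ 1.723; S ≈ 1.633.
Targets: root-2 ≈ 1.414; golden ratio ≈ 1.618; root-5 ≈ 2.236; root-3 ≈ 1.732.

P=root-5, Q=root-2, R=root-3, S=golden ratio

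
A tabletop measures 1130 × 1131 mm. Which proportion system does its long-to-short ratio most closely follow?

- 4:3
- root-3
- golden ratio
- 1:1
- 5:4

1:1

1131/1130 ≈ 1.001. Nearest candidates are 1:1 (1.000, off by 0.001) and 5:4 (1.250, off by 0.249).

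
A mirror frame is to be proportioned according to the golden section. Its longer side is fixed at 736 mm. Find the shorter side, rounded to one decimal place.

golden ratio ≈ 1.61803.
Shorter side = 736 ÷ 1.61803 ≈ 454.874 → 454.9 mm.

454.9 mm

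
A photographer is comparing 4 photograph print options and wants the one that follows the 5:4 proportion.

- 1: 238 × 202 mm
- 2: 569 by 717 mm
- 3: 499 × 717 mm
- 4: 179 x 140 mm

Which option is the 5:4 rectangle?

Ratios (long/short): 1 ≈ 1.178; 2 ≈ 1.260; 3 ≈ 1.437; 4 ≈ 1.279.
5:4 ≈ 1.250; option 2 is nearest (Δ 0.010).

2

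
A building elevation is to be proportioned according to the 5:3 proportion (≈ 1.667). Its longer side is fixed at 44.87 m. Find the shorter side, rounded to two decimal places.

5:3 ≈ 1.66667.
Shorter side = 44.87 ÷ 1.66667 ≈ 26.9219 → 26.92 m.

26.92 m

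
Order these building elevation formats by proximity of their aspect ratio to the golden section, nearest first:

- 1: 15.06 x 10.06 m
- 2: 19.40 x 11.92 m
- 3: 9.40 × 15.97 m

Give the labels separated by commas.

2, 3, 1

Ratios: 1 = 15.06 / 10.06 ≈ 1.497; 2 = 19.40 / 11.92 ≈ 1.628; 3 = 15.97 / 9.40 ≈ 1.699.
|Δ from 1.618|: 1 0.121; 2 0.010; 3 0.081.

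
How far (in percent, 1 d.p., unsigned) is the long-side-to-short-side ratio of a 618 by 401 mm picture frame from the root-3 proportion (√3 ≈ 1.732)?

Ratio = 618 / 401 ≈ 1.5411.
Ideal root-3 ≈ 1.7321. |1.5411 − 1.7321| / 1.7321 ≈ 11.03% → 11.0%.

11.0%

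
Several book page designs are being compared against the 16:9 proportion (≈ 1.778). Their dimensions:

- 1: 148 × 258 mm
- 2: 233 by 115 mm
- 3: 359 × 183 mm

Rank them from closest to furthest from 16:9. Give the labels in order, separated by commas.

1, 3, 2

Ratios: 1 = 258 / 148 ≈ 1.743; 2 = 233 / 115 ≈ 2.026; 3 = 359 / 183 ≈ 1.962.
|Δ from 1.778|: 1 0.035; 2 0.248; 3 0.184.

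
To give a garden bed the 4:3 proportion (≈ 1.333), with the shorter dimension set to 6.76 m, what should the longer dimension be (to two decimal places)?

9.01 m

4:3 ≈ 1.33333.
Longer side = 6.76 × 1.33333 ≈ 9.0133 → 9.01 m.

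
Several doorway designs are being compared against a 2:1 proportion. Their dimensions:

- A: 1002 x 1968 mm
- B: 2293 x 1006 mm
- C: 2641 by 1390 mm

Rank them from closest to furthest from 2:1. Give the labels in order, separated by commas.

A, C, B

A: 1968/1002 ≈ 1.964 → |1.964 − 2.000| = 0.036
B: 2293/1006 ≈ 2.279 → |2.279 − 2.000| = 0.279
C: 2641/1390 ≈ 1.900 → |1.900 − 2.000| = 0.100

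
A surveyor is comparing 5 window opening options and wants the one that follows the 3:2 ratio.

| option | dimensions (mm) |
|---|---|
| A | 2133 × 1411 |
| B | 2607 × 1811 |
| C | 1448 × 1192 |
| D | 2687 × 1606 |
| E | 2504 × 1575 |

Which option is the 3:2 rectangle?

Target 3:2 ≈ 1.500.
A: 1.512 (Δ0.012)  B: 1.440 (Δ0.060)  C: 1.215 (Δ0.285)  D: 1.673 (Δ0.173)  E: 1.590 (Δ0.090)

A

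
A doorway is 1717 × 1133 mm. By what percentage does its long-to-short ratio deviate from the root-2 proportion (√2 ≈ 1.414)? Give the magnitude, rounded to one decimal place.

7.2%

Ratio = 1717 / 1133 ≈ 1.5154.
Ideal root-2 ≈ 1.4142. |1.5154 − 1.4142| / 1.4142 ≈ 7.16% → 7.2%.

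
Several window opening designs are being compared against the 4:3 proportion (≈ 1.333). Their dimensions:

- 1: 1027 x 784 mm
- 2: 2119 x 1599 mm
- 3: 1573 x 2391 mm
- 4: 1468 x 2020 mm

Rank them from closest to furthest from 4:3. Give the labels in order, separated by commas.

1: 1027/784 ≈ 1.310 → |1.310 − 1.333| = 0.023
2: 2119/1599 ≈ 1.325 → |1.325 − 1.333| = 0.008
3: 2391/1573 ≈ 1.520 → |1.520 − 1.333| = 0.187
4: 2020/1468 ≈ 1.376 → |1.376 − 1.333| = 0.043

2, 1, 4, 3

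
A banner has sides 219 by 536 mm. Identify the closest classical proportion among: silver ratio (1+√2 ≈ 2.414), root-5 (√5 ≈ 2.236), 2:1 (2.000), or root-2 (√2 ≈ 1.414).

silver ratio

536/219 ≈ 2.447. Nearest candidates are silver ratio (2.414, off by 0.033) and root-5 (2.236, off by 0.211).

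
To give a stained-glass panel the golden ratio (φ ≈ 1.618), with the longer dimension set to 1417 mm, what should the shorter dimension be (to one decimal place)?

golden ratio ≈ 1.61803.
Shorter side = 1417 ÷ 1.61803 ≈ 875.756 → 875.8 mm.

875.8 mm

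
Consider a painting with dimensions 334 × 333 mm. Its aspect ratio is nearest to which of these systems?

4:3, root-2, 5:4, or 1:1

1:1

334/333 ≈ 1.003. Nearest candidates are 1:1 (1.000, off by 0.003) and 5:4 (1.250, off by 0.247).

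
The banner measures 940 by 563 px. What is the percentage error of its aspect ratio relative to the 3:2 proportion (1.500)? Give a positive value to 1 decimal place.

11.3%

Ratio = 940 / 563 ≈ 1.6696.
Ideal 3:2 = 1.5000. |1.6696 − 1.5000| / 1.5000 ≈ 11.31% → 11.3%.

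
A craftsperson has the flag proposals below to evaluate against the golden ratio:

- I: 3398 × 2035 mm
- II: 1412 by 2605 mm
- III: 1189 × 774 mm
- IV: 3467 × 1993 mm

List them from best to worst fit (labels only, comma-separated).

I: 3398/2035 ≈ 1.670 → |1.670 − 1.618| = 0.052
II: 2605/1412 ≈ 1.845 → |1.845 − 1.618| = 0.227
III: 1189/774 ≈ 1.536 → |1.536 − 1.618| = 0.082
IV: 3467/1993 ≈ 1.740 → |1.740 − 1.618| = 0.122

I, III, IV, II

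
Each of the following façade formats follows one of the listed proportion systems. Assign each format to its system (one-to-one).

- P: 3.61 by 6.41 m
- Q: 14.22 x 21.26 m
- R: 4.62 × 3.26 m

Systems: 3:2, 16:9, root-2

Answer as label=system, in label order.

Ratios: P ≈ 1.776; Q ≈ 1.495; R ≈ 1.417.
Targets: 3:2 ≈ 1.500; 16:9 ≈ 1.778; root-2 ≈ 1.414.

P=16:9, Q=3:2, R=root-2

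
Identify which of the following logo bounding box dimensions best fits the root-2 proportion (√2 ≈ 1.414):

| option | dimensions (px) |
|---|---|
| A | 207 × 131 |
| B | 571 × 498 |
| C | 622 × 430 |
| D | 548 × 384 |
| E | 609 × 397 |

Target root-2 ≈ 1.414.
A: 1.580 (Δ0.166)  B: 1.147 (Δ0.267)  C: 1.447 (Δ0.033)  D: 1.427 (Δ0.013)  E: 1.534 (Δ0.120)

D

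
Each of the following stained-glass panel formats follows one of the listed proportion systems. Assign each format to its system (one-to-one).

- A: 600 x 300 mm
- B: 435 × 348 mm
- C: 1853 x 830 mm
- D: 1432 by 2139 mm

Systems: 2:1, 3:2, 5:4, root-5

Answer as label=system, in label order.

Ratios: A ≈ 2.000; B ≈ 1.250; C ≈ 2.233; D ≈ 1.494.
Targets: 2:1 ≈ 2.000; 3:2 ≈ 1.500; 5:4 ≈ 1.250; root-5 ≈ 2.236.

A=2:1, B=5:4, C=root-5, D=3:2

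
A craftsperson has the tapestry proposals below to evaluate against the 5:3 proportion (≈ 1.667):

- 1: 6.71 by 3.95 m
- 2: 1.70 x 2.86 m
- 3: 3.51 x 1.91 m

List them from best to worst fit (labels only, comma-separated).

Ratios: 1 = 6.71 / 3.95 ≈ 1.699; 2 = 2.86 / 1.70 ≈ 1.682; 3 = 3.51 / 1.91 ≈ 1.838.
|Δ from 1.667|: 1 0.032; 2 0.015; 3 0.171.

2, 1, 3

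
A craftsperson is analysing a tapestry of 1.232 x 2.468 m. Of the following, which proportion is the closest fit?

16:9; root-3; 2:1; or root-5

2.468/1.232 ≈ 2.003. Nearest candidates are 2:1 (2.000, off by 0.003) and 16:9 (1.778, off by 0.225).

2:1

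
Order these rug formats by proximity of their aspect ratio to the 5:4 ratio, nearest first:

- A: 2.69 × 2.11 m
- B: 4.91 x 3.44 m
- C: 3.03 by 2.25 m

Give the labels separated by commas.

A, C, B

Ratios: A = 2.69 / 2.11 ≈ 1.275; B = 4.91 / 3.44 ≈ 1.427; C = 3.03 / 2.25 ≈ 1.347.
|Δ from 1.250|: A 0.025; B 0.177; C 0.097.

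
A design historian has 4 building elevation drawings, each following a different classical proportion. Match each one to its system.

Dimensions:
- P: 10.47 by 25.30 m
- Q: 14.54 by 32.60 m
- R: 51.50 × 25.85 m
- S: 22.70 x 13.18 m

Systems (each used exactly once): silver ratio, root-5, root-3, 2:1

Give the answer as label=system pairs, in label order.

P=silver ratio, Q=root-5, R=2:1, S=root-3

Ratios: P ≈ 2.416; Q ≈ 2.242; R ≈ 1.992; S ≈ 1.722.
Targets: silver ratio ≈ 2.414; root-5 ≈ 2.236; root-3 ≈ 1.732; 2:1 ≈ 2.000.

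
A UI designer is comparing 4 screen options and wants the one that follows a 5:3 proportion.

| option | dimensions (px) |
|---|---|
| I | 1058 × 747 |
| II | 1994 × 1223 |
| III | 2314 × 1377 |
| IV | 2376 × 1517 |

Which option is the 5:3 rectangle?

Ratios (long/short): I ≈ 1.416; II ≈ 1.630; III ≈ 1.680; IV ≈ 1.566.
5:3 ≈ 1.667; option III is nearest (Δ 0.013).

III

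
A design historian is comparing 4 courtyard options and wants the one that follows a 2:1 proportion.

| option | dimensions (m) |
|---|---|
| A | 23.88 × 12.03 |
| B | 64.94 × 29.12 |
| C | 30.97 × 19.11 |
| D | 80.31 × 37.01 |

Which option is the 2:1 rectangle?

Target 2:1 ≈ 2.000.
A: 1.985 (Δ0.015)  B: 2.230 (Δ0.230)  C: 1.621 (Δ0.379)  D: 2.170 (Δ0.170)

A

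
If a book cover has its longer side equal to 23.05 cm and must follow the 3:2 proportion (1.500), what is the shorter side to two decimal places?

15.37 cm

3:2 = 1.50000.
Shorter side = 23.05 ÷ 1.50000 ≈ 15.3667 → 15.37 cm.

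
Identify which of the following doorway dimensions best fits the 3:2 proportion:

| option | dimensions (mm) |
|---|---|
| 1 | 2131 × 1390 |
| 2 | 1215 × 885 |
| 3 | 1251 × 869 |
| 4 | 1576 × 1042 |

Ratios (long/short): 1 ≈ 1.533; 2 ≈ 1.373; 3 ≈ 1.440; 4 ≈ 1.512.
3:2 ≈ 1.500; option 4 is nearest (Δ 0.012).

4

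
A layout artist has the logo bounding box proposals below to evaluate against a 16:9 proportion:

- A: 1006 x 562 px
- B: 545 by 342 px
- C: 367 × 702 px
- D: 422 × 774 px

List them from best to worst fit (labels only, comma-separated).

A: 1006/562 ≈ 1.790 → |1.790 − 1.778| = 0.012
B: 545/342 ≈ 1.594 → |1.594 − 1.778| = 0.184
C: 702/367 ≈ 1.913 → |1.913 − 1.778| = 0.135
D: 774/422 ≈ 1.834 → |1.834 − 1.778| = 0.056

A, D, C, B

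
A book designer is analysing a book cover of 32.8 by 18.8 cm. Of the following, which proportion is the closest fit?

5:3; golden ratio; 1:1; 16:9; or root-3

root-3

Ratio = 32.8 / 18.8 ≈ 1.745.
Distances: 5:3 1.667 (Δ 0.078); golden ratio 1.618 (Δ 0.127); 1:1 1.000 (Δ 0.745); 16:9 1.778 (Δ 0.033); root-3 1.732 (Δ 0.013).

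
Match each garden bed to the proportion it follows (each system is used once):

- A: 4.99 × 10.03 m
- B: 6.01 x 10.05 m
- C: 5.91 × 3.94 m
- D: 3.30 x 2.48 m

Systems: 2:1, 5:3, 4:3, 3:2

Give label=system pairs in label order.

A=2:1, B=5:3, C=3:2, D=4:3

Ratios: A ≈ 2.010; B ≈ 1.672; C ≈ 1.500; D ≈ 1.331.
Targets: 2:1 ≈ 2.000; 5:3 ≈ 1.667; 4:3 ≈ 1.333; 3:2 ≈ 1.500.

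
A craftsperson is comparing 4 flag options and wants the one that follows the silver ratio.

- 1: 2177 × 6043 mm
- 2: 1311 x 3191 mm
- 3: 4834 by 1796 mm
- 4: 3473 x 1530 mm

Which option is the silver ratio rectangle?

Ratios (long/short): 1 ≈ 2.776; 2 ≈ 2.434; 3 ≈ 2.692; 4 ≈ 2.270.
silver ratio ≈ 2.414; option 2 is nearest (Δ 0.020).

2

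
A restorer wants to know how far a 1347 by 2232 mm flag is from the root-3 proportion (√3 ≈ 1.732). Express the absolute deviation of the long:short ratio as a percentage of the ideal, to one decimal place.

4.3%

Ratio = 2232 / 1347 ≈ 1.6570.
Ideal root-3 ≈ 1.7321. |1.6570 − 1.7321| / 1.7321 ≈ 4.34% → 4.3%.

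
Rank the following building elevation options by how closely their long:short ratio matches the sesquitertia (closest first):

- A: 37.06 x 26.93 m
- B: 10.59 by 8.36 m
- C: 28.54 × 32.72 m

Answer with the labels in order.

Ratios: A = 37.06 / 26.93 ≈ 1.376; B = 10.59 / 8.36 ≈ 1.267; C = 32.72 / 28.54 ≈ 1.146.
|Δ from 1.333|: A 0.043; B 0.066; C 0.187.

A, B, C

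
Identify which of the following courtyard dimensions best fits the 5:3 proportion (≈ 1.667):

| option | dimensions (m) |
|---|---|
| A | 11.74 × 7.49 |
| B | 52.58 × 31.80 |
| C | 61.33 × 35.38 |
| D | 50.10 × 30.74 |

B

Target 5:3 ≈ 1.667.
A: 1.567 (Δ0.100)  B: 1.653 (Δ0.014)  C: 1.733 (Δ0.066)  D: 1.630 (Δ0.037)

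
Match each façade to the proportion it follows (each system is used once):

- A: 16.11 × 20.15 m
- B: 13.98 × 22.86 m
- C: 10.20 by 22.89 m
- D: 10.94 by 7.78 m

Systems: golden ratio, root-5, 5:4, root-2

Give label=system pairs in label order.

A=5:4, B=golden ratio, C=root-5, D=root-2

Ratios: A ≈ 1.251; B ≈ 1.635; C ≈ 2.244; D ≈ 1.406.
Targets: golden ratio ≈ 1.618; root-5 ≈ 2.236; 5:4 ≈ 1.250; root-2 ≈ 1.414.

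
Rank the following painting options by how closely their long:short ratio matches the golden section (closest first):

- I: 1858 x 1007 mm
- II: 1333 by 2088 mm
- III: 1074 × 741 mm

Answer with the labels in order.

I: 1858/1007 ≈ 1.845 → |1.845 − 1.618| = 0.227
II: 2088/1333 ≈ 1.566 → |1.566 − 1.618| = 0.052
III: 1074/741 ≈ 1.449 → |1.449 − 1.618| = 0.169

II, III, I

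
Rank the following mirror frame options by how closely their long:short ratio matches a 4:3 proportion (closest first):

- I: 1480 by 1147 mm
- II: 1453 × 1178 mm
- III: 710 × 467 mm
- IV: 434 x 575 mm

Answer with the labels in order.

IV, I, II, III

Ratios: I = 1480 / 1147 ≈ 1.290; II = 1453 / 1178 ≈ 1.233; III = 710 / 467 ≈ 1.520; IV = 575 / 434 ≈ 1.325.
|Δ from 1.333|: I 0.043; II 0.100; III 0.187; IV 0.008.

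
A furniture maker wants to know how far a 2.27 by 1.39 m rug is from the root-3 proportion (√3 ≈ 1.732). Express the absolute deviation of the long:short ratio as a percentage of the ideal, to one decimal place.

5.7%

Ratio = 2.27 / 1.39 ≈ 1.6331.
Ideal root-3 ≈ 1.7321. |1.6331 − 1.7321| / 1.7321 ≈ 5.72% → 5.7%.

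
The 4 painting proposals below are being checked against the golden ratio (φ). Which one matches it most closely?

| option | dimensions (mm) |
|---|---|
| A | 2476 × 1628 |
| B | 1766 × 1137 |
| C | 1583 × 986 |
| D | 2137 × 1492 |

Ratios (long/short): A ≈ 1.521; B ≈ 1.553; C ≈ 1.605; D ≈ 1.432.
golden ratio ≈ 1.618; option C is nearest (Δ 0.013).

C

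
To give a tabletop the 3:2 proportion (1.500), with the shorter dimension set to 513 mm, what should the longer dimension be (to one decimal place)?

3:2 = 1.50000.
Longer side = 513 × 1.50000 ≈ 769.500 → 769.5 mm.

769.5 mm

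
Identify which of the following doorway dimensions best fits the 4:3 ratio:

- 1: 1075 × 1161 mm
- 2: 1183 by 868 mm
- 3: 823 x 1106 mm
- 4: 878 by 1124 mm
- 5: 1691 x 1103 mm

Target 4:3 ≈ 1.333.
1: 1.080 (Δ0.253)  2: 1.363 (Δ0.030)  3: 1.344 (Δ0.011)  4: 1.280 (Δ0.053)  5: 1.533 (Δ0.200)

3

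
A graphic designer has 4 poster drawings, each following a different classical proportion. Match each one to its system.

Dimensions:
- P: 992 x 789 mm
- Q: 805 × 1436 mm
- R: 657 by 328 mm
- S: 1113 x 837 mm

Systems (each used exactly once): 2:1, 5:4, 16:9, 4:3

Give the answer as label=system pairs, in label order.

P=5:4, Q=16:9, R=2:1, S=4:3

P = 992/789 ≈ 1.257 → 5:4 (1.250)
Q = 1436/805 ≈ 1.784 → 16:9 (1.778)
R = 657/328 ≈ 2.003 → 2:1 (2.000)
S = 1113/837 ≈ 1.330 → 4:3 (1.333)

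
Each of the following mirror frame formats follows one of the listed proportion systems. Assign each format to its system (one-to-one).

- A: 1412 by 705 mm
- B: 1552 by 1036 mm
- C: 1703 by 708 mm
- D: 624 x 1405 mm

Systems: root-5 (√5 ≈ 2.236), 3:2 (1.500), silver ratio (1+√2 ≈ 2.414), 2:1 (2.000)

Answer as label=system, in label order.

Ratios: A ≈ 2.003; B ≈ 1.498; C ≈ 2.405; D ≈ 2.252.
Targets: root-5 ≈ 2.236; 3:2 ≈ 1.500; silver ratio ≈ 2.414; 2:1 ≈ 2.000.

A=2:1, B=3:2, C=silver ratio, D=root-5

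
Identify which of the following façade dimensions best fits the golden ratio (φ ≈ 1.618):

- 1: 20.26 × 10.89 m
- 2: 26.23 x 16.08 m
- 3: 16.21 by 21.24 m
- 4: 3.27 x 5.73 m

Target golden ratio ≈ 1.618.
1: 1.860 (Δ0.242)  2: 1.631 (Δ0.013)  3: 1.310 (Δ0.308)  4: 1.752 (Δ0.134)

2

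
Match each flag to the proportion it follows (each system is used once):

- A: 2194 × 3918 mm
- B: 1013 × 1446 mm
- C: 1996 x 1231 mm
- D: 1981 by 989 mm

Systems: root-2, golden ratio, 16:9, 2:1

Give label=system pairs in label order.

A=16:9, B=root-2, C=golden ratio, D=2:1

Ratios: A ≈ 1.786; B ≈ 1.427; C ≈ 1.621; D ≈ 2.003.
Targets: root-2 ≈ 1.414; golden ratio ≈ 1.618; 16:9 ≈ 1.778; 2:1 ≈ 2.000.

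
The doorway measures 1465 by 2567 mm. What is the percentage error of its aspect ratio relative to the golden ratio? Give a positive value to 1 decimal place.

8.3%

Ratio = 2567 / 1465 ≈ 1.7522.
Ideal golden ratio ≈ 1.6180. |1.7522 − 1.6180| / 1.6180 ≈ 8.29% → 8.3%.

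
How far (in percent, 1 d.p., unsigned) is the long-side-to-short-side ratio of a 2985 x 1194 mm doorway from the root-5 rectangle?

11.8%

Ratio = 2985 / 1194 ≈ 2.5000.
Ideal root-5 ≈ 2.2361. |2.5000 − 2.2361| / 2.2361 ≈ 11.80% → 11.8%.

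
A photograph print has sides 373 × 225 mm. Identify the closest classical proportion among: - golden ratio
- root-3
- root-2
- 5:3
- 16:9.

5:3

373/225 ≈ 1.658. Nearest candidates are 5:3 (1.667, off by 0.009) and golden ratio (1.618, off by 0.040).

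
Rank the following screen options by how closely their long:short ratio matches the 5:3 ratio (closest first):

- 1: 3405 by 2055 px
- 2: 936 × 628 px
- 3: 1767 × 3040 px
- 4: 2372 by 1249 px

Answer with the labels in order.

Ratios: 1 = 3405 / 2055 ≈ 1.657; 2 = 936 / 628 ≈ 1.490; 3 = 3040 / 1767 ≈ 1.720; 4 = 2372 / 1249 ≈ 1.899.
|Δ from 1.667|: 1 0.010; 2 0.177; 3 0.053; 4 0.232.

1, 3, 2, 4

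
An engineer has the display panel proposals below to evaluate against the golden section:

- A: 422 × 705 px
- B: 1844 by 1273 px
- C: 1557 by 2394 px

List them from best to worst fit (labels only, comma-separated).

A, C, B

A: 705/422 ≈ 1.671 → |1.671 − 1.618| = 0.053
B: 1844/1273 ≈ 1.449 → |1.449 − 1.618| = 0.169
C: 2394/1557 ≈ 1.538 → |1.538 − 1.618| = 0.080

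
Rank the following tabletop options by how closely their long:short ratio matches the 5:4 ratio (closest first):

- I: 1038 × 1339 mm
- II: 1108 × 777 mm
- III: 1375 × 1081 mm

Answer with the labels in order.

I: 1339/1038 ≈ 1.290 → |1.290 − 1.250| = 0.040
II: 1108/777 ≈ 1.426 → |1.426 − 1.250| = 0.176
III: 1375/1081 ≈ 1.272 → |1.272 − 1.250| = 0.022

III, I, II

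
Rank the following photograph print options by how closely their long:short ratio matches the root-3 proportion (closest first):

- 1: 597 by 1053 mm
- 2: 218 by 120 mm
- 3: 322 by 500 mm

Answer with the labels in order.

1: 1053/597 ≈ 1.764 → |1.764 − 1.732| = 0.032
2: 218/120 ≈ 1.817 → |1.817 − 1.732| = 0.085
3: 500/322 ≈ 1.553 → |1.553 − 1.732| = 0.179

1, 2, 3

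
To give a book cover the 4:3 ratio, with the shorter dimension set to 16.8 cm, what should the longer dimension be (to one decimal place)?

22.4 cm

4:3 ≈ 1.33333.
Longer side = 16.8 × 1.33333 ≈ 22.400 → 22.4 cm.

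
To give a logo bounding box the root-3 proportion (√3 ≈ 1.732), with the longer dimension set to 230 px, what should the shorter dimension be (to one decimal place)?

132.8 px

root-3 ≈ 1.73205.
Shorter side = 230 ÷ 1.73205 ≈ 132.791 → 132.8 px.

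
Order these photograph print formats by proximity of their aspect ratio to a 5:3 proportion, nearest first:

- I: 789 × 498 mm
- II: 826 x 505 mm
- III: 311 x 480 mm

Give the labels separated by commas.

I: 789/498 ≈ 1.584 → |1.584 − 1.667| = 0.083
II: 826/505 ≈ 1.636 → |1.636 − 1.667| = 0.031
III: 480/311 ≈ 1.543 → |1.543 − 1.667| = 0.124

II, I, III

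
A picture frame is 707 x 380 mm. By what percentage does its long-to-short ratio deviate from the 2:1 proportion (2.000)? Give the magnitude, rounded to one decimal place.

Ratio = 707 / 380 ≈ 1.8605.
Ideal 2:1 = 2.0000. |1.8605 − 2.0000| / 2.0000 ≈ 6.97% → 7.0%.

7.0%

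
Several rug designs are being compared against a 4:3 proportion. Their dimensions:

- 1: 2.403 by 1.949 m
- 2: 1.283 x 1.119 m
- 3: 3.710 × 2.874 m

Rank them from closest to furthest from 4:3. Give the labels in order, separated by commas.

3, 1, 2

Ratios: 1 = 2.403 / 1.949 ≈ 1.233; 2 = 1.283 / 1.119 ≈ 1.147; 3 = 3.710 / 2.874 ≈ 1.291.
|Δ from 1.333|: 1 0.100; 2 0.186; 3 0.042.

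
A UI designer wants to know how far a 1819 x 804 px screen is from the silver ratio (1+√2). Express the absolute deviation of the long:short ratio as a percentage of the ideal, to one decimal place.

Ratio = 1819 / 804 ≈ 2.2624.
Ideal silver ratio ≈ 2.4142. |2.2624 − 2.4142| / 2.4142 ≈ 6.29% → 6.3%.

6.3%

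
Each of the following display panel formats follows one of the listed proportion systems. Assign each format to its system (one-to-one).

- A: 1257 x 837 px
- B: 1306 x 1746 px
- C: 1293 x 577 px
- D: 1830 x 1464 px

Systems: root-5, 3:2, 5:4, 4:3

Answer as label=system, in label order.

Ratios: A ≈ 1.502; B ≈ 1.337; C ≈ 2.241; D ≈ 1.250.
Targets: root-5 ≈ 2.236; 3:2 ≈ 1.500; 5:4 ≈ 1.250; 4:3 ≈ 1.333.

A=3:2, B=4:3, C=root-5, D=5:4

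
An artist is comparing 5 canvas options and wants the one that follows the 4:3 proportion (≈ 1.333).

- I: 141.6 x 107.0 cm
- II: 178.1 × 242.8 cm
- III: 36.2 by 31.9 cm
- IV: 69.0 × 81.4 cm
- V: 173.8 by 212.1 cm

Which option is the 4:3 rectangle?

Ratios (long/short): I ≈ 1.323; II ≈ 1.363; III ≈ 1.135; IV ≈ 1.180; V ≈ 1.220.
4:3 ≈ 1.333; option I is nearest (Δ 0.010).

I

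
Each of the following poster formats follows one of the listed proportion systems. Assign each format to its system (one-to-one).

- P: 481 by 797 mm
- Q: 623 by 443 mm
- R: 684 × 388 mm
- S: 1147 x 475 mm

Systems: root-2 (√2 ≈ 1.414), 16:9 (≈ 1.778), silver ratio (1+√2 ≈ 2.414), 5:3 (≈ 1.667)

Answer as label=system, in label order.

Ratios: P ≈ 1.657; Q ≈ 1.406; R ≈ 1.763; S ≈ 2.415.
Targets: root-2 ≈ 1.414; 16:9 ≈ 1.778; silver ratio ≈ 2.414; 5:3 ≈ 1.667.

P=5:3, Q=root-2, R=16:9, S=silver ratio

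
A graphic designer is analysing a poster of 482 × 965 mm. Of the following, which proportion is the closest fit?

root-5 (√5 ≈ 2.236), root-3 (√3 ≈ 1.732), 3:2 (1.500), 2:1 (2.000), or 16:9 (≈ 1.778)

Ratio = 965 / 482 ≈ 2.002.
Distances: root-5 2.236 (Δ 0.234); root-3 1.732 (Δ 0.270); 3:2 1.500 (Δ 0.502); 2:1 2.000 (Δ 0.002); 16:9 1.778 (Δ 0.224).

2:1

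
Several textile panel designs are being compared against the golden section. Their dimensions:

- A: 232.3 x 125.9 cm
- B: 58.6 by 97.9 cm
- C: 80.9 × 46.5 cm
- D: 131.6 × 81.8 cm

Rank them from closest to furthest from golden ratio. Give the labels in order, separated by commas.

Ratios: A = 232.3 / 125.9 ≈ 1.845; B = 97.9 / 58.6 ≈ 1.671; C = 80.9 / 46.5 ≈ 1.740; D = 131.6 / 81.8 ≈ 1.609.
|Δ from 1.618|: A 0.227; B 0.053; C 0.122; D 0.009.

D, B, C, A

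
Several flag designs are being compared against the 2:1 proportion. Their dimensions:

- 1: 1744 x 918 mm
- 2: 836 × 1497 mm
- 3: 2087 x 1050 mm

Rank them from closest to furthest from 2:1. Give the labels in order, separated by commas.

3, 1, 2

Ratios: 1 = 1744 / 918 ≈ 1.900; 2 = 1497 / 836 ≈ 1.791; 3 = 2087 / 1050 ≈ 1.988.
|Δ from 2.000|: 1 0.100; 2 0.209; 3 0.012.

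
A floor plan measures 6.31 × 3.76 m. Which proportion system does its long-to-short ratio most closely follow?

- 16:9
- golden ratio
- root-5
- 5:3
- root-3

Ratio = 6.31 / 3.76 ≈ 1.678.
Distances: 16:9 1.778 (Δ 0.100); golden ratio 1.618 (Δ 0.060); root-5 2.236 (Δ 0.558); 5:3 1.667 (Δ 0.011); root-3 1.732 (Δ 0.054).

5:3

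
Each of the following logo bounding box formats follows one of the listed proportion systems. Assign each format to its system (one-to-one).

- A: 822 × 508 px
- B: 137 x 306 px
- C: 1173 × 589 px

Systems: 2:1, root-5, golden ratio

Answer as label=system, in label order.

Ratios: A ≈ 1.618; B ≈ 2.234; C ≈ 1.992.
Targets: 2:1 ≈ 2.000; root-5 ≈ 2.236; golden ratio ≈ 1.618.

A=golden ratio, B=root-5, C=2:1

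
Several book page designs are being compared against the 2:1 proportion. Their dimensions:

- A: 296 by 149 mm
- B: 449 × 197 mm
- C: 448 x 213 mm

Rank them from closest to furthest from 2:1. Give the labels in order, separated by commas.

A, C, B

Ratios: A = 296 / 149 ≈ 1.987; B = 449 / 197 ≈ 2.279; C = 448 / 213 ≈ 2.103.
|Δ from 2.000|: A 0.013; B 0.279; C 0.103.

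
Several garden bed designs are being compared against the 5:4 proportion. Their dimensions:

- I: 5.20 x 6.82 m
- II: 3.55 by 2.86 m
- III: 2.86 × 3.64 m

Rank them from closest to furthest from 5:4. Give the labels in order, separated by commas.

II, III, I

I: 6.82/5.20 ≈ 1.312 → |1.312 − 1.250| = 0.062
II: 3.55/2.86 ≈ 1.241 → |1.241 − 1.250| = 0.009
III: 3.64/2.86 ≈ 1.273 → |1.273 − 1.250| = 0.023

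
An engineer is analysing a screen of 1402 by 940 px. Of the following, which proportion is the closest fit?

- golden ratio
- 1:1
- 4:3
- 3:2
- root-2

3:2

Ratio = 1402 / 940 ≈ 1.491.
Distances: golden ratio 1.618 (Δ 0.127); 1:1 1.000 (Δ 0.491); 4:3 1.333 (Δ 0.158); 3:2 1.500 (Δ 0.009); root-2 1.414 (Δ 0.077).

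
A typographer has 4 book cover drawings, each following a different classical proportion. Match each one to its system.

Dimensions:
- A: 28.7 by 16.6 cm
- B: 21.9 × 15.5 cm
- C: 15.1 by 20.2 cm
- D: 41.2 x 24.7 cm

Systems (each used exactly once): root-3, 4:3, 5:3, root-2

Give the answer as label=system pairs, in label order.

A=root-3, B=root-2, C=4:3, D=5:3

Ratios: A ≈ 1.729; B ≈ 1.413; C ≈ 1.338; D ≈ 1.668.
Targets: root-3 ≈ 1.732; 4:3 ≈ 1.333; 5:3 ≈ 1.667; root-2 ≈ 1.414.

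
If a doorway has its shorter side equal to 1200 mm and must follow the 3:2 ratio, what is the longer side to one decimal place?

1800.0 mm

3:2 = 1.50000.
Longer side = 1200 × 1.50000 ≈ 1800.000 → 1800.0 mm.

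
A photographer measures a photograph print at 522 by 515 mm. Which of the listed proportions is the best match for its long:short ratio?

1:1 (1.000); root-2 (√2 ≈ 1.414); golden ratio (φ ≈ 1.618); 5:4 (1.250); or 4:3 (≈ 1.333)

1:1

Ratio = 522 / 515 ≈ 1.014.
Distances: 1:1 1.000 (Δ 0.014); root-2 1.414 (Δ 0.400); golden ratio 1.618 (Δ 0.604); 5:4 1.250 (Δ 0.236); 4:3 1.333 (Δ 0.319).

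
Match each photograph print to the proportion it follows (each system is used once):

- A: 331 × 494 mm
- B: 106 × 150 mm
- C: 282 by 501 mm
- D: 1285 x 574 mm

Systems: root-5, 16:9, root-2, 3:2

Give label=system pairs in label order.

Ratios: A ≈ 1.492; B ≈ 1.415; C ≈ 1.777; D ≈ 2.239.
Targets: root-5 ≈ 2.236; 16:9 ≈ 1.778; root-2 ≈ 1.414; 3:2 ≈ 1.500.

A=3:2, B=root-2, C=16:9, D=root-5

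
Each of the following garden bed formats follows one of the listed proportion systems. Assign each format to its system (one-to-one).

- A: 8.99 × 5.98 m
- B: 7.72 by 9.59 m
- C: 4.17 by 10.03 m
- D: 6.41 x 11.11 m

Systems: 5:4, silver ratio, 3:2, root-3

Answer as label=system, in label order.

A=3:2, B=5:4, C=silver ratio, D=root-3

Ratios: A ≈ 1.503; B ≈ 1.242; C ≈ 2.405; D ≈ 1.733.
Targets: 5:4 ≈ 1.250; silver ratio ≈ 2.414; 3:2 ≈ 1.500; root-3 ≈ 1.732.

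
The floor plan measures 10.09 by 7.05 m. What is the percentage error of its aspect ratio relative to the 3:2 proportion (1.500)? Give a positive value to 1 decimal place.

4.6%

Ratio = 10.09 / 7.05 ≈ 1.4312.
Ideal 3:2 = 1.5000. |1.4312 − 1.5000| / 1.5000 ≈ 4.59% → 4.6%.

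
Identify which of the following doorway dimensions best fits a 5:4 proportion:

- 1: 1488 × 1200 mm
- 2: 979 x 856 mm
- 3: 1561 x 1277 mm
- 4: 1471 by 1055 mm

Ratios (long/short): 1 ≈ 1.240; 2 ≈ 1.144; 3 ≈ 1.222; 4 ≈ 1.394.
5:4 ≈ 1.250; option 1 is nearest (Δ 0.010).

1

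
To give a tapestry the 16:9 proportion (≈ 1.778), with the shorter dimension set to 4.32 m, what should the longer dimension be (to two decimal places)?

7.68 m

16:9 ≈ 1.77778.
Longer side = 4.32 × 1.77778 ≈ 7.6800 → 7.68 m.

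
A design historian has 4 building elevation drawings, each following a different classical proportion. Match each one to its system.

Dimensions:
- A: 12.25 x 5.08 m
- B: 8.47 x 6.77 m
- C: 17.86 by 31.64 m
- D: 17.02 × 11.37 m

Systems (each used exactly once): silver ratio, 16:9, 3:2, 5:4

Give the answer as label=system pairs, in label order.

A=silver ratio, B=5:4, C=16:9, D=3:2

A = 12.25/5.08 ≈ 2.411 → silver ratio (2.414)
B = 8.47/6.77 ≈ 1.251 → 5:4 (1.250)
C = 31.64/17.86 ≈ 1.772 → 16:9 (1.778)
D = 17.02/11.37 ≈ 1.497 → 3:2 (1.500)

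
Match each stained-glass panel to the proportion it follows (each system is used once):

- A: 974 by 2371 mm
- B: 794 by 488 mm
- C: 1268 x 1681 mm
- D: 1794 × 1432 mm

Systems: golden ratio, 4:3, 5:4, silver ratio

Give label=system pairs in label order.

A=silver ratio, B=golden ratio, C=4:3, D=5:4

Ratios: A ≈ 2.434; B ≈ 1.627; C ≈ 1.326; D ≈ 1.253.
Targets: golden ratio ≈ 1.618; 4:3 ≈ 1.333; 5:4 ≈ 1.250; silver ratio ≈ 2.414.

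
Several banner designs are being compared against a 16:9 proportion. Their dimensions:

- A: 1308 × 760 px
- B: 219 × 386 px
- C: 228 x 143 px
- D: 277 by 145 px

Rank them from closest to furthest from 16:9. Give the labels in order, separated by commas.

A: 1308/760 ≈ 1.721 → |1.721 − 1.778| = 0.057
B: 386/219 ≈ 1.763 → |1.763 − 1.778| = 0.015
C: 228/143 ≈ 1.594 → |1.594 − 1.778| = 0.184
D: 277/145 ≈ 1.910 → |1.910 − 1.778| = 0.132

B, A, D, C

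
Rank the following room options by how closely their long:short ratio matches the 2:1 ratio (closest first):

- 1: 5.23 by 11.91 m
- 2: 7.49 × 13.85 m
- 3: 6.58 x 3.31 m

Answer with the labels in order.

3, 2, 1

1: 11.91/5.23 ≈ 2.277 → |2.277 − 2.000| = 0.277
2: 13.85/7.49 ≈ 1.849 → |1.849 − 2.000| = 0.151
3: 6.58/3.31 ≈ 1.988 → |1.988 − 2.000| = 0.012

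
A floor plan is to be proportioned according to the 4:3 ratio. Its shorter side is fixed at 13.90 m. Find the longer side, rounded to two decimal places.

18.53 m

4:3 ≈ 1.33333.
Longer side = 13.90 × 1.33333 ≈ 18.5333 → 18.53 m.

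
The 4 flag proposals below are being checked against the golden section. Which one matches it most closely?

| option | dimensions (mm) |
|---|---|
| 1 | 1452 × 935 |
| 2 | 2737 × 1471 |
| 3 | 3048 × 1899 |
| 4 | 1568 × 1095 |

Ratios (long/short): 1 ≈ 1.553; 2 ≈ 1.861; 3 ≈ 1.605; 4 ≈ 1.432.
golden ratio ≈ 1.618; option 3 is nearest (Δ 0.013).

3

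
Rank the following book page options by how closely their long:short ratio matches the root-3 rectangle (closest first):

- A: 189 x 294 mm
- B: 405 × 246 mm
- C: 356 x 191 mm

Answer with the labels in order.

B, C, A

Ratios: A = 294 / 189 ≈ 1.556; B = 405 / 246 ≈ 1.646; C = 356 / 191 ≈ 1.864.
|Δ from 1.732|: A 0.176; B 0.086; C 0.132.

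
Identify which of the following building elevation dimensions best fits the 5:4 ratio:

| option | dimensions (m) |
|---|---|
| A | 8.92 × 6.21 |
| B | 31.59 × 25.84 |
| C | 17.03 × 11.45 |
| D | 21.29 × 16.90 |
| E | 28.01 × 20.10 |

Ratios (long/short): A ≈ 1.436; B ≈ 1.223; C ≈ 1.487; D ≈ 1.260; E ≈ 1.394.
5:4 ≈ 1.250; option D is nearest (Δ 0.010).

D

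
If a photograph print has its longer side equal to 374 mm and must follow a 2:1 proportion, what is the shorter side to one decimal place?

187.0 mm

2:1 = 2.00000.
Shorter side = 374 ÷ 2.00000 ≈ 187.000 → 187.0 mm.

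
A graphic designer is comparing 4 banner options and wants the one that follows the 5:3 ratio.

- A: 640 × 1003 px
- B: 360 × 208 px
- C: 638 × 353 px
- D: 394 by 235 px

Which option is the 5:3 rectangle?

D

Target 5:3 ≈ 1.667.
A: 1.567 (Δ0.100)  B: 1.731 (Δ0.064)  C: 1.807 (Δ0.140)  D: 1.677 (Δ0.010)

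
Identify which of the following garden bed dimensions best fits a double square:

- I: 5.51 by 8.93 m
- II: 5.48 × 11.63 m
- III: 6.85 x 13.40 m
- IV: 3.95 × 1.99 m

Ratios (long/short): I ≈ 1.621; II ≈ 2.122; III ≈ 1.956; IV ≈ 1.985.
2:1 ≈ 2.000; option IV is nearest (Δ 0.015).

IV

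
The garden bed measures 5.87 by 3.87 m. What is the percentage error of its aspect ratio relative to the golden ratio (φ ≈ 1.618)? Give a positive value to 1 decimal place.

6.3%

Ratio = 5.87 / 3.87 ≈ 1.5168.
Ideal golden ratio ≈ 1.6180. |1.5168 − 1.6180| / 1.6180 ≈ 6.25% → 6.3%.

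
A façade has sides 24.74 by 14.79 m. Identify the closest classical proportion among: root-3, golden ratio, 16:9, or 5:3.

24.74/14.79 ≈ 1.673. Nearest candidates are 5:3 (1.667, off by 0.006) and golden ratio (1.618, off by 0.055).

5:3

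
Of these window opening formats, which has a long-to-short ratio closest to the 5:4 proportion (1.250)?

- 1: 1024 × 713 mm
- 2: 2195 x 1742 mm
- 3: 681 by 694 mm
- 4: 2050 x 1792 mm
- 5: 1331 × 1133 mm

2

Target 5:4 ≈ 1.250.
1: 1.436 (Δ0.186)  2: 1.260 (Δ0.010)  3: 1.019 (Δ0.231)  4: 1.144 (Δ0.106)  5: 1.175 (Δ0.075)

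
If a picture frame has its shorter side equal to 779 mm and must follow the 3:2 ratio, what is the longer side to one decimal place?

3:2 = 1.50000.
Longer side = 779 × 1.50000 ≈ 1168.500 → 1168.5 mm.

1168.5 mm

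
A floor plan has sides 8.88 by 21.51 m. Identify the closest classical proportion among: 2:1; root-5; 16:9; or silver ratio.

21.51/8.88 ≈ 2.422. Nearest candidates are silver ratio (2.414, off by 0.008) and root-5 (2.236, off by 0.186).

silver ratio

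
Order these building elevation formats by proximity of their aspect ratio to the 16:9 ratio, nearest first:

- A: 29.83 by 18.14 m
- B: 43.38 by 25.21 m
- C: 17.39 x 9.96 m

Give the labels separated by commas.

C, B, A

A: 29.83/18.14 ≈ 1.644 → |1.644 − 1.778| = 0.134
B: 43.38/25.21 ≈ 1.721 → |1.721 − 1.778| = 0.057
C: 17.39/9.96 ≈ 1.746 → |1.746 − 1.778| = 0.032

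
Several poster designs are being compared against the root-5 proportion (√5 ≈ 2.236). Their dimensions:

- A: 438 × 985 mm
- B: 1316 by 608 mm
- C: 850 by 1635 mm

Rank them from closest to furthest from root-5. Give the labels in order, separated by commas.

A: 985/438 ≈ 2.249 → |2.249 − 2.236| = 0.013
B: 1316/608 ≈ 2.164 → |2.164 − 2.236| = 0.072
C: 1635/850 ≈ 1.924 → |1.924 − 2.236| = 0.312

A, B, C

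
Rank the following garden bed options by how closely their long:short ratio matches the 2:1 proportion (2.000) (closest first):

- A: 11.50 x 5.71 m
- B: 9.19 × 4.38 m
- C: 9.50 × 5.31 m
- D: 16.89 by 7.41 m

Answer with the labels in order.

Ratios: A = 11.50 / 5.71 ≈ 2.014; B = 9.19 / 4.38 ≈ 2.098; C = 9.50 / 5.31 ≈ 1.789; D = 16.89 / 7.41 ≈ 2.279.
|Δ from 2.000|: A 0.014; B 0.098; C 0.211; D 0.279.

A, B, C, D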